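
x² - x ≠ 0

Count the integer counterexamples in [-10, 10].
Counterexamples in [-10, 10]: {0, 1}.

Counting them gives 2 values.

Answer: 2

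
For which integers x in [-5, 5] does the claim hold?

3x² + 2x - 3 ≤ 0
Holds for: {-1, 0}
Fails for: {-5, -4, -3, -2, 1, 2, 3, 4, 5}

Answer: {-1, 0}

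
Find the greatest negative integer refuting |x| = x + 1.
Testing negative integers from -1 downward:
x = -1: LHS = |-1| = 1, RHS = (-1) + 1 = 0; 1 = 0 — FAILS  ← closest negative counterexample to 0

Answer: x = -1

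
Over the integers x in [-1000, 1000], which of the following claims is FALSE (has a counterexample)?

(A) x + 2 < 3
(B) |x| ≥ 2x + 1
(A) x = 1: LHS = 1 + 2 = 3; 3 < 3 — FAILS
(B) x = 0: LHS = |0| = 0, RHS = 2·0 + 1 = 1; 0 ≥ 1 — FAILS

Answer: Both A and B are false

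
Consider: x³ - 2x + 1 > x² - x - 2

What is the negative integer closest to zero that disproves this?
Testing negative integers from -1 downward:
x = -1: LHS = (-1)³ - 2·(-1) + 1 = 2, RHS = (-1)² - (-1) - 2 = 0; 2 > 0 — holds
x = -2: LHS = (-2)³ - 2·(-2) + 1 = -3, RHS = (-2)² - (-2) - 2 = 4; -3 > 4 — FAILS  ← closest negative counterexample to 0

Answer: x = -2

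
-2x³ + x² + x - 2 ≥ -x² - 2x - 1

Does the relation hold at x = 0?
x = 0: LHS = -2·0³ + 0² + 0 - 2 = -2, RHS = -0² - 2·0 - 1 = -1; -2 ≥ -1 — FAILS

The relation fails at x = 0, so x = 0 is a counterexample.

Answer: No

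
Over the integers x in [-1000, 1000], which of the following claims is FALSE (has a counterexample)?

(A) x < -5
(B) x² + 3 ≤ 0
(A) x = 0: 0 < -5 — FAILS
(B) x = 0: LHS = 0² + 3 = 3; 3 ≤ 0 — FAILS

Answer: Both A and B are false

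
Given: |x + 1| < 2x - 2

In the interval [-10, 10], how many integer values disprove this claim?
Counterexamples in [-10, 10]: {-10, -9, -8, -7, -6, -5, -4, -3, -2, -1, 0, 1, 2, 3}.

Counting them gives 14 values.

Answer: 14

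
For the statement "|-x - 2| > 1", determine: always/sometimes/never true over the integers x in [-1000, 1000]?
Holds at x = 0: LHS = |-0 - 2| = |-2| = 2; 2 > 1 — holds
Fails at x = -1: LHS = |-(-1) - 2| = |-1| = 1; 1 > 1 — FAILS
It is satisfied by some integers in the range but not all.

Answer: Sometimes true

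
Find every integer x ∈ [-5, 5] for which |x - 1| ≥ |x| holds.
Holds for: {-5, -4, -3, -2, -1, 0}
Fails for: {1, 2, 3, 4, 5}

Answer: {-5, -4, -3, -2, -1, 0}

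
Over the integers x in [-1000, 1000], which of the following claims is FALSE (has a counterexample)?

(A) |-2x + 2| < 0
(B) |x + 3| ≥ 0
(A) x = 0: LHS = |-2·0 + 2| = |2| = 2; 2 < 0 — FAILS

(B) An absolute value is never negative, so the left side is ≥ 0 for every x, while the right side is 0. Tightest case in [-1000, 1000] is x = -3:
x = -3: LHS = |(-3) + 3| = |0| = 0; 0 ≥ 0 — holds
Hence LHS − RHS is never negative, i.e. LHS ≥ RHS throughout, so the relation holds for every integer in [-1000, 1000].

Only (A) has a counterexample.

Answer: A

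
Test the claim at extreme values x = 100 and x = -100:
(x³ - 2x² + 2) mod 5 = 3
x = 100: LHS = (100³ - 2·100² + 2) mod 5 = 980002 mod 5 = 2; 2 = 3 — FAILS
x = -100: LHS = ((-100)³ - 2·(-100)² + 2) mod 5 = (-1019998) mod 5 = 2; 2 = 3 — FAILS

Answer: No, fails for both x = 100 and x = -100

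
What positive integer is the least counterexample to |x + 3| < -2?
Testing positive integers:
x = 1: LHS = |1 + 3| = |4| = 4; 4 < -2 — FAILS  ← smallest positive counterexample

Answer: x = 1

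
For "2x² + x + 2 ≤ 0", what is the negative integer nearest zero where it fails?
Testing negative integers from -1 downward:
x = -1: LHS = 2·(-1)² + (-1) + 2 = 3; 3 ≤ 0 — FAILS  ← closest negative counterexample to 0

Answer: x = -1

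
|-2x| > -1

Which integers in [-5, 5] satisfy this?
An absolute value is never negative, so the left side is ≥ 0 for every x, while the right side is -1. Tightest case in [-5, 5] is x = 0:
x = 0: LHS = |-2·0| = |0| = 0; 0 > -1 — holds
Hence LHS − RHS is never zero or negative, i.e. LHS > RHS throughout, so the relation holds for every integer in [-5, 5].

Answer: All integers in [-5, 5]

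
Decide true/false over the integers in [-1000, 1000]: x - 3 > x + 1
The claim fails at x = 0:
x = 0: LHS = 0 - 3 = -3, RHS = 0 + 1 = 1; -3 > 1 — FAILS

Because a single integer refutes it, the statement is false.

Answer: False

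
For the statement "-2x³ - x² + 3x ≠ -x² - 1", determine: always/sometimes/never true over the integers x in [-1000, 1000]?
Holds at x = 0: LHS = -2·0³ - 0² + 3·0 = 0, RHS = -0² - 1 = -1; 0 ≠ -1 — holds
Fails at x = -1: LHS = -2·(-1)³ - (-1)² + 3·(-1) = -2, RHS = -(-1)² - 1 = -2; -2 ≠ -2 — FAILS
It is satisfied by some integers in the range but not all.

Answer: Sometimes true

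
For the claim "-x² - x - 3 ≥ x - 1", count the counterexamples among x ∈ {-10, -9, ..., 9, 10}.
Counterexamples in [-10, 10]: {-10, -9, -8, -7, -6, -5, -4, -3, -2, -1, 0, 1, 2, 3, 4, 5, 6, 7, 8, 9, 10}.

Counting them gives 21 values.

Answer: 21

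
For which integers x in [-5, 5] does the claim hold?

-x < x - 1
Holds for: {1, 2, 3, 4, 5}
Fails for: {-5, -4, -3, -2, -1, 0}

Answer: {1, 2, 3, 4, 5}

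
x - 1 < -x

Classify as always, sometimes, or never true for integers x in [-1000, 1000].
Holds at x = 0: LHS = 0 - 1 = -1, RHS = -0 = 0; -1 < 0 — holds
Fails at x = 1: LHS = 1 - 1 = 0; 0 < -1 — FAILS
It is satisfied by some integers in the range but not all.

Answer: Sometimes true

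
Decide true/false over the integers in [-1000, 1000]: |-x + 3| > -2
An absolute value is never negative, so the left side is ≥ 0 for every x, while the right side is -2. Tightest case in [-1000, 1000] is x = 3:
x = 3: LHS = |-3 + 3| = |0| = 0; 0 > -2 — holds
Hence LHS − RHS is never zero or negative, i.e. LHS > RHS throughout, so the relation holds for every integer in [-1000, 1000].

No counterexample exists.

Answer: True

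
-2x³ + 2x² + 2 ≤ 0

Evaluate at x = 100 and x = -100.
x = 100: LHS = -2·100³ + 2·100² + 2 = -1979998; -1979998 ≤ 0 — holds
x = -100: LHS = -2·(-100)³ + 2·(-100)² + 2 = 2020002; 2020002 ≤ 0 — FAILS

Answer: Partially: holds for x = 100, fails for x = -100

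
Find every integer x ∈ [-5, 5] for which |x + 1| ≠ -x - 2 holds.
Over all integers in [-5, 5], LHS − RHS is always positive; it is smallest at x = -1, where it equals 1:
x = -1: LHS = |(-1) + 1| = |0| = 0, RHS = -(-1) - 2 = -1; 0 ≠ -1 — holds
At the ends of the range:
x = -5: LHS = |(-5) + 1| = |-4| = 4, RHS = -(-5) - 2 = 3; 4 ≠ 3 — holds
x = 5: LHS = |5 + 1| = |6| = 6, RHS = -5 - 2 = -7; 6 ≠ -7 — holds
Hence LHS − RHS is never 0, i.e. the two sides are never equal, so the relation holds for every integer in [-5, 5].

Answer: All integers in [-5, 5]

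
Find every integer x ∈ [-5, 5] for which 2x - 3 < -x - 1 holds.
Holds for: {-5, -4, -3, -2, -1, 0}
Fails for: {1, 2, 3, 4, 5}

Answer: {-5, -4, -3, -2, -1, 0}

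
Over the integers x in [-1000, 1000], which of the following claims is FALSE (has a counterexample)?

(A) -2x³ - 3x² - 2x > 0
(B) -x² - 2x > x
(A) x = 0: LHS = -2·0³ - 3·0² - 2·0 = 0; 0 > 0 — FAILS
(B) x = 0: LHS = -0² - 2·0 = 0; 0 > 0 — FAILS

Answer: Both A and B are false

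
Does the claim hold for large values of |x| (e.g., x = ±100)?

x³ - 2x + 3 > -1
x = 100: LHS = 100³ - 2·100 + 3 = 999803; 999803 > -1 — holds
x = -100: LHS = (-100)³ - 2·(-100) + 3 = -999797; -999797 > -1 — FAILS

Answer: Partially: holds for x = 100, fails for x = -100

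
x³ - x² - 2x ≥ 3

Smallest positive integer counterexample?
Testing positive integers:
x = 1: LHS = 1³ - 1² - 2·1 = -2; -2 ≥ 3 — FAILS  ← smallest positive counterexample

Answer: x = 1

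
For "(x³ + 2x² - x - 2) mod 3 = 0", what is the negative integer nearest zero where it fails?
Testing negative integers from -1 downward:
x = -1: LHS = ((-1)³ + 2·(-1)² - (-1) - 2) mod 3 = 0 mod 3 = 0; 0 = 0 — holds
x = -2: LHS = ((-2)³ + 2·(-2)² - (-2) - 2) mod 3 = 0 mod 3 = 0; 0 = 0 — holds
x = -3: LHS = ((-3)³ + 2·(-3)² - (-3) - 2) mod 3 = (-8) mod 3 = 1; 1 = 0 — FAILS  ← closest negative counterexample to 0

Answer: x = -3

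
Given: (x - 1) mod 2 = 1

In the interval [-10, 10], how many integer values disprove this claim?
Counterexamples in [-10, 10]: {-9, -7, -5, -3, -1, 1, 3, 5, 7, 9}.

Counting them gives 10 values.

Answer: 10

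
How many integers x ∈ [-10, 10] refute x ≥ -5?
Counterexamples in [-10, 10]: {-10, -9, -8, -7, -6}.

Counting them gives 5 values.

Answer: 5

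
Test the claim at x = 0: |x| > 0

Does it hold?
x = 0: LHS = |0| = 0; 0 > 0 — FAILS

The relation fails at x = 0, so x = 0 is a counterexample.

Answer: No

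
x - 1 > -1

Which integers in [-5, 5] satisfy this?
Holds for: {1, 2, 3, 4, 5}
Fails for: {-5, -4, -3, -2, -1, 0}

Answer: {1, 2, 3, 4, 5}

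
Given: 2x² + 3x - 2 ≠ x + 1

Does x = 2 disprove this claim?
Substitute x = 2 into the relation:
x = 2: LHS = 2·2² + 3·2 - 2 = 12, RHS = 2 + 1 = 3; 12 ≠ 3 — holds

The relation holds at x = 2, so it is not a counterexample.

Answer: No, x = 2 is not a counterexample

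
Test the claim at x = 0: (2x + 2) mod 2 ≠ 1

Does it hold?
x = 0: LHS = (2·0 + 2) mod 2 = 2 mod 2 = 0; 0 ≠ 1 — holds

The relation is satisfied at x = 0.

Answer: Yes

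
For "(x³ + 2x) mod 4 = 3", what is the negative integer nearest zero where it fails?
Testing negative integers from -1 downward:
x = -1: LHS = ((-1)³ + 2·(-1)) mod 4 = (-3) mod 4 = 1; 1 = 3 — FAILS  ← closest negative counterexample to 0

Answer: x = -1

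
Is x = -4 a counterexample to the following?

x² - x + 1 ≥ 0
Substitute x = -4 into the relation:
x = -4: LHS = (-4)² - (-4) + 1 = 21; 21 ≥ 0 — holds

The relation holds at x = -4, so it is not a counterexample.

Answer: No, x = -4 is not a counterexample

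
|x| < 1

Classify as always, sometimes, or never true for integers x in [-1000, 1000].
Holds at x = 0: LHS = |0| = 0; 0 < 1 — holds
Fails at x = 1: LHS = |1| = 1; 1 < 1 — FAILS
It is satisfied by some integers in the range but not all.

Answer: Sometimes true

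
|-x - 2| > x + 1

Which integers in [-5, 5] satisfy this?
Over all integers in [-5, 5], LHS − RHS is smallest at x = 0, where it equals 1:
x = 0: LHS = |-0 - 2| = |-2| = 2, RHS = 0 + 1 = 1; 2 > 1 — holds
At the ends of the range:
x = -5: LHS = |-(-5) - 2| = |3| = 3, RHS = (-5) + 1 = -4; 3 > -4 — holds
x = 5: LHS = |-5 - 2| = |-7| = 7, RHS = 5 + 1 = 6; 7 > 6 — holds
Hence LHS − RHS is never zero or negative, i.e. LHS > RHS throughout, so the relation holds for every integer in [-5, 5].

Answer: All integers in [-5, 5]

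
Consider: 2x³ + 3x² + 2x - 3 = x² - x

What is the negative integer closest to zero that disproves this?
Testing negative integers from -1 downward:
x = -1: LHS = 2·(-1)³ + 3·(-1)² + 2·(-1) - 3 = -4, RHS = (-1)² - (-1) = 2; -4 = 2 — FAILS  ← closest negative counterexample to 0

Answer: x = -1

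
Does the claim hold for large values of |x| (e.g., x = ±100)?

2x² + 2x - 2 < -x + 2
x = 100: LHS = 2·100² + 2·100 - 2 = 20198, RHS = -100 + 2 = -98; 20198 < -98 — FAILS
x = -100: LHS = 2·(-100)² + 2·(-100) - 2 = 19798, RHS = -(-100) + 2 = 102; 19798 < 102 — FAILS

Answer: No, fails for both x = 100 and x = -100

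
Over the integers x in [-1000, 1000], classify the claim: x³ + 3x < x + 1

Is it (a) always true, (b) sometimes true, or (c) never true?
Holds at x = 0: LHS = 0³ + 3·0 = 0, RHS = 0 + 1 = 1; 0 < 1 — holds
Fails at x = 1: LHS = 1³ + 3·1 = 4, RHS = 1 + 1 = 2; 4 < 2 — FAILS
It is satisfied by some integers in the range but not all.

Answer: Sometimes true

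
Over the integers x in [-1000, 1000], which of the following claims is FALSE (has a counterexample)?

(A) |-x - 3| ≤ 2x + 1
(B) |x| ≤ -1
(A) x = 0: LHS = |-0 - 3| = |-3| = 3, RHS = 2·0 + 1 = 1; 3 ≤ 1 — FAILS
(B) x = 0: LHS = |0| = 0; 0 ≤ -1 — FAILS

Answer: Both A and B are false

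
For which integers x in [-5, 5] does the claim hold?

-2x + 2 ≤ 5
Holds for: {-1, 0, 1, 2, 3, 4, 5}
Fails for: {-5, -4, -3, -2}

Answer: {-1, 0, 1, 2, 3, 4, 5}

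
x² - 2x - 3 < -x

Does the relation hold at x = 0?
x = 0: LHS = 0² - 2·0 - 3 = -3, RHS = -0 = 0; -3 < 0 — holds

The relation is satisfied at x = 0.

Answer: Yes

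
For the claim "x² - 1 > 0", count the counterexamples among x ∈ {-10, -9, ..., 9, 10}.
Counterexamples in [-10, 10]: {-1, 0, 1}.

Counting them gives 3 values.

Answer: 3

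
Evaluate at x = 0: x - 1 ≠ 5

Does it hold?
x = 0: LHS = 0 - 1 = -1; -1 ≠ 5 — holds

The relation is satisfied at x = 0.

Answer: Yes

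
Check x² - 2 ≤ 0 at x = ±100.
x = 100: LHS = 100² - 2 = 9998; 9998 ≤ 0 — FAILS
x = -100: LHS = (-100)² - 2 = 9998; 9998 ≤ 0 — FAILS

Answer: No, fails for both x = 100 and x = -100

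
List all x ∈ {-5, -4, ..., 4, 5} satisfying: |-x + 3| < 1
Holds for: {3}
Fails for: {-5, -4, -3, -2, -1, 0, 1, 2, 4, 5}

Answer: {3}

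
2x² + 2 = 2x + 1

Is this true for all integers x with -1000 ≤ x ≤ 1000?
The claim fails at x = 0:
x = 0: LHS = 2·0² + 2 = 2, RHS = 2·0 + 1 = 1; 2 = 1 — FAILS

Because a single integer refutes it, the statement is false.

Answer: False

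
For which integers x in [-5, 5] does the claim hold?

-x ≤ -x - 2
Over all integers in [-5, 5], LHS − RHS is smallest at x = 0, where it equals 2:
x = 0: LHS = -0 = 0, RHS = -0 - 2 = -2; 0 ≤ -2 — FAILS
At the ends of the range:
x = -5: LHS = -(-5) = 5, RHS = -(-5) - 2 = 3; 5 ≤ 3 — FAILS
x = 5: RHS = -5 - 2 = -7; -5 ≤ -7 — FAILS
Hence LHS − RHS is never zero or negative, i.e. LHS > RHS throughout, so the claimed relation (≤) fails for every integer in [-5, 5].

Answer: None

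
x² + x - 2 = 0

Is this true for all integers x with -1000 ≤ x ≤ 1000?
The claim fails at x = 0:
x = 0: LHS = 0² + 0 - 2 = -2; -2 = 0 — FAILS

Because a single integer refutes it, the statement is false.

Answer: False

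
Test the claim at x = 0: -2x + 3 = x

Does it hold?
x = 0: LHS = -2·0 + 3 = 3; 3 = 0 — FAILS

The relation fails at x = 0, so x = 0 is a counterexample.

Answer: No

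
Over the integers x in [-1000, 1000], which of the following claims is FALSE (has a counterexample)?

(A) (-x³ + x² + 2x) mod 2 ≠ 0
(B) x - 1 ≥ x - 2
(A) x = 0: LHS = (-0³ + 0² + 2·0) mod 2 = 0 mod 2 = 0; 0 ≠ 0 — FAILS

(B) Over all integers in [-1000, 1000], LHS − RHS is smallest at x = 0, where it equals 1:
x = 0: LHS = 0 - 1 = -1, RHS = 0 - 2 = -2; -1 ≥ -2 — holds
At the ends of the range:
x = -1000: LHS = (-1000) - 1 = -1001, RHS = (-1000) - 2 = -1002; -1001 ≥ -1002 — holds
x = 1000: LHS = 1000 - 1 = 999, RHS = 1000 - 2 = 998; 999 ≥ 998 — holds
Hence LHS − RHS is never negative, i.e. LHS ≥ RHS throughout, so the relation holds for every integer in [-1000, 1000].

Only (A) has a counterexample.

Answer: A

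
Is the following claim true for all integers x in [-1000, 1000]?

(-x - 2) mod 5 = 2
The claim fails at x = 0:
x = 0: LHS = (-0 - 2) mod 5 = (-2) mod 5 = 3; 3 = 2 — FAILS

Because a single integer refutes it, the statement is false.

Answer: False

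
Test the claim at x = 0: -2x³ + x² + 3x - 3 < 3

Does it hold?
x = 0: LHS = -2·0³ + 0² + 3·0 - 3 = -3; -3 < 3 — holds

The relation is satisfied at x = 0.

Answer: Yes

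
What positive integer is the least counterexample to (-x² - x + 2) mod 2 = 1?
Testing positive integers:
x = 1: LHS = (-1² - 1 + 2) mod 2 = 0 mod 2 = 0; 0 = 1 — FAILS  ← smallest positive counterexample

Answer: x = 1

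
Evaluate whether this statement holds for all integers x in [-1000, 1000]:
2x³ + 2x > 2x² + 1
The claim fails at x = 0:
x = 0: LHS = 2·0³ + 2·0 = 0, RHS = 2·0² + 1 = 1; 0 > 1 — FAILS

Because a single integer refutes it, the statement is false.

Answer: False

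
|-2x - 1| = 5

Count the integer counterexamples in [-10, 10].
Counterexamples in [-10, 10]: {-10, -9, -8, -7, -6, -5, -4, -2, -1, 0, 1, 3, 4, 5, 6, 7, 8, 9, 10}.

Counting them gives 19 values.

Answer: 19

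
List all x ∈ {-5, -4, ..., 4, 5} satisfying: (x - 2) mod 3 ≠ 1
Holds for: {-5, -4, -2, -1, 1, 2, 4, 5}
Fails for: {-3, 0, 3}

Answer: {-5, -4, -2, -1, 1, 2, 4, 5}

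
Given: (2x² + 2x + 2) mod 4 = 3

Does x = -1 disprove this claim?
Substitute x = -1 into the relation:
x = -1: LHS = (2·(-1)² + 2·(-1) + 2) mod 4 = 2 mod 4 = 2; 2 = 3 — FAILS

Since the claim fails at x = -1, this value is a counterexample.

Answer: Yes, x = -1 is a counterexample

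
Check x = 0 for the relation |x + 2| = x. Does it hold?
x = 0: LHS = |0 + 2| = |2| = 2; 2 = 0 — FAILS

The relation fails at x = 0, so x = 0 is a counterexample.

Answer: No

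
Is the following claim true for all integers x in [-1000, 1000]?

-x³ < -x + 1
The claim fails at x = -2:
x = -2: LHS = -(-2)³ = 8, RHS = -(-2) + 1 = 3; 8 < 3 — FAILS

Because a single integer refutes it, the statement is false.

Answer: False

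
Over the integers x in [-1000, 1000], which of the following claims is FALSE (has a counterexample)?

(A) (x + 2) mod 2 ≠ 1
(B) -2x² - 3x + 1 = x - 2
(A) x = 1: LHS = (1 + 2) mod 2 = 3 mod 2 = 1; 1 ≠ 1 — FAILS
(B) x = 0: LHS = -2·0² - 3·0 + 1 = 1, RHS = 0 - 2 = -2; 1 = -2 — FAILS

Answer: Both A and B are false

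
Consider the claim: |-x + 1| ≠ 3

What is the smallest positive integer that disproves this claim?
Testing positive integers:
x = 1: LHS = |-1 + 1| = |0| = 0; 0 ≠ 3 — holds
x = 2: LHS = |-2 + 1| = |-1| = 1; 1 ≠ 3 — holds
x = 3: LHS = |-3 + 1| = |-2| = 2; 2 ≠ 3 — holds
x = 4: LHS = |-4 + 1| = |-3| = 3; 3 ≠ 3 — FAILS  ← smallest positive counterexample

Answer: x = 4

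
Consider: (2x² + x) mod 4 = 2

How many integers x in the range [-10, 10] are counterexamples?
Counterexamples in [-10, 10]: {-9, -8, -7, -5, -4, -3, -1, 0, 1, 3, 4, 5, 7, 8, 9}.

Counting them gives 15 values.

Answer: 15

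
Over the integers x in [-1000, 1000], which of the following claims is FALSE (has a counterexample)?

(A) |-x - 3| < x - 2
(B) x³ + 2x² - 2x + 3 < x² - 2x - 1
(A) x = 0: LHS = |-0 - 3| = |-3| = 3, RHS = 0 - 2 = -2; 3 < -2 — FAILS
(B) x = 0: LHS = 0³ + 2·0² - 2·0 + 3 = 3, RHS = 0² - 2·0 - 1 = -1; 3 < -1 — FAILS

Answer: Both A and B are false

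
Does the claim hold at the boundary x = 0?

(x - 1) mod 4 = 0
x = 0: LHS = (0 - 1) mod 4 = (-1) mod 4 = 3; 3 = 0 — FAILS

The relation fails at x = 0, so x = 0 is a counterexample.

Answer: No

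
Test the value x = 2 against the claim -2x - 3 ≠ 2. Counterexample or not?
Substitute x = 2 into the relation:
x = 2: LHS = -2·2 - 3 = -7; -7 ≠ 2 — holds

The relation holds at x = 2, so it is not a counterexample.

Answer: No, x = 2 is not a counterexample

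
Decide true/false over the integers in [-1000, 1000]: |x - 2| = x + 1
The claim fails at x = 0:
x = 0: LHS = |0 - 2| = |-2| = 2, RHS = 0 + 1 = 1; 2 = 1 — FAILS

Because a single integer refutes it, the statement is false.

Answer: False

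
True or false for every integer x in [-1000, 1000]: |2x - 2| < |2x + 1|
The claim fails at x = 0:
x = 0: LHS = |2·0 - 2| = |-2| = 2, RHS = |2·0 + 1| = |1| = 1; 2 < 1 — FAILS

Because a single integer refutes it, the statement is false.

Answer: False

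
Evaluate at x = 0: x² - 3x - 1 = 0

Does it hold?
x = 0: LHS = 0² - 3·0 - 1 = -1; -1 = 0 — FAILS

The relation fails at x = 0, so x = 0 is a counterexample.

Answer: No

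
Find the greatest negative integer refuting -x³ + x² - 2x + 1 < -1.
Testing negative integers from -1 downward:
x = -1: LHS = -(-1)³ + (-1)² - 2·(-1) + 1 = 5; 5 < -1 — FAILS  ← closest negative counterexample to 0

Answer: x = -1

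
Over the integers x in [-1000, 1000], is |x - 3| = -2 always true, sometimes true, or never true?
An absolute value is never negative, so the left side is ≥ 0 for every x, while the right side is -2. Tightest case in [-1000, 1000] is x = 3:
x = 3: LHS = |3 - 3| = |0| = 0; 0 = -2 — FAILS
Hence LHS − RHS is never 0, i.e. the two sides are never equal, so the claimed relation (=) fails for every integer in [-1000, 1000].

No integer in the range satisfies it.

Answer: Never true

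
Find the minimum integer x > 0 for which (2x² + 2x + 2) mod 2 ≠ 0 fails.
Testing positive integers:
x = 1: LHS = (2·1² + 2·1 + 2) mod 2 = 6 mod 2 = 0; 0 ≠ 0 — FAILS  ← smallest positive counterexample

Answer: x = 1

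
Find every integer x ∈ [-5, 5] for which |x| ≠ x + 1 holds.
Track d = LHS − RHS over the integers in [-5, 5]. Equality would need d = 0, but d changes sign only between consecutive integers, jumping over 0:
x = -1: LHS = |-1| = 1, RHS = (-1) + 1 = 0; 1 ≠ 0 — holds  (d = 1)
x = 0: LHS = |0| = 0, RHS = 0 + 1 = 1; 0 ≠ 1 — holds  (d = -1)
Away from these crossings d keeps a constant sign, and checking every integer in [-5, 5] confirms d ≠ 0 throughout. Hence the two sides are never equal, so the relation holds for every integer in [-5, 5].

Answer: All integers in [-5, 5]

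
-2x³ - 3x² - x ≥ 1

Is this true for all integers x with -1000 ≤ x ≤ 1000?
The claim fails at x = 0:
x = 0: LHS = -2·0³ - 3·0² - 0 = 0; 0 ≥ 1 — FAILS

Because a single integer refutes it, the statement is false.

Answer: False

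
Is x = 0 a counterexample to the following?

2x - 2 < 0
Substitute x = 0 into the relation:
x = 0: LHS = 2·0 - 2 = -2; -2 < 0 — holds

The claim holds here, so x = 0 is not a counterexample. (A counterexample exists elsewhere, e.g. x = 1.)

Answer: No, x = 0 is not a counterexample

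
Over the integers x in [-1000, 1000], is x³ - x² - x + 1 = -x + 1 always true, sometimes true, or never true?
Holds at x = 0: LHS = 0³ - 0² - 0 + 1 = 1, RHS = -0 + 1 = 1; 1 = 1 — holds
Fails at x = -1: LHS = (-1)³ - (-1)² - (-1) + 1 = 0, RHS = -(-1) + 1 = 2; 0 = 2 — FAILS
It is satisfied by some integers in the range but not all.

Answer: Sometimes true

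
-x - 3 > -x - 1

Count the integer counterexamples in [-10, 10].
Counterexamples in [-10, 10]: {-10, -9, -8, -7, -6, -5, -4, -3, -2, -1, 0, 1, 2, 3, 4, 5, 6, 7, 8, 9, 10}.

Counting them gives 21 values.

Answer: 21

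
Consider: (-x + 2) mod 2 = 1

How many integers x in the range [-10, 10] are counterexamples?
Counterexamples in [-10, 10]: {-10, -8, -6, -4, -2, 0, 2, 4, 6, 8, 10}.

Counting them gives 11 values.

Answer: 11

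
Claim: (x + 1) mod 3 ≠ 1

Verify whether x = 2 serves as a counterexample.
Substitute x = 2 into the relation:
x = 2: LHS = (2 + 1) mod 3 = 3 mod 3 = 0; 0 ≠ 1 — holds

The claim holds here, so x = 2 is not a counterexample. (A counterexample exists elsewhere, e.g. x = 0.)

Answer: No, x = 2 is not a counterexample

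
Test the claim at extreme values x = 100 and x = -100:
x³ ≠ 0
x = 100: LHS = 100³ = 1000000; 1000000 ≠ 0 — holds
x = -100: LHS = (-100)³ = -1000000; -1000000 ≠ 0 — holds

Answer: Yes, holds for both x = 100 and x = -100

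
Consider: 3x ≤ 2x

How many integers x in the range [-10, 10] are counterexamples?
Counterexamples in [-10, 10]: {1, 2, 3, 4, 5, 6, 7, 8, 9, 10}.

Counting them gives 10 values.

Answer: 10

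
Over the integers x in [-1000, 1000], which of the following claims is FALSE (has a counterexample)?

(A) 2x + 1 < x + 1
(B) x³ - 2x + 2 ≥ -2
(A) x = 0: LHS = 2·0 + 1 = 1, RHS = 0 + 1 = 1; 1 < 1 — FAILS
(B) x = -3: LHS = (-3)³ - 2·(-3) + 2 = -19; -19 ≥ -2 — FAILS

Answer: Both A and B are false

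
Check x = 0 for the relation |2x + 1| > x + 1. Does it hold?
x = 0: LHS = |2·0 + 1| = |1| = 1, RHS = 0 + 1 = 1; 1 > 1 — FAILS

The relation fails at x = 0, so x = 0 is a counterexample.

Answer: No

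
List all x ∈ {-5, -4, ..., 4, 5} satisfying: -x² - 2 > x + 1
Over all integers in [-5, 5], LHS − RHS is largest at x = 0, where it equals -3:
x = 0: LHS = -0² - 2 = -2, RHS = 0 + 1 = 1; -2 > 1 — FAILS
At the ends of the range:
x = -5: LHS = -(-5)² - 2 = -27, RHS = (-5) + 1 = -4; -27 > -4 — FAILS
x = 5: LHS = -5² - 2 = -27, RHS = 5 + 1 = 6; -27 > 6 — FAILS
Hence LHS − RHS is never positive, i.e. LHS ≤ RHS throughout, so the claimed relation (>) fails for every integer in [-5, 5].

Answer: None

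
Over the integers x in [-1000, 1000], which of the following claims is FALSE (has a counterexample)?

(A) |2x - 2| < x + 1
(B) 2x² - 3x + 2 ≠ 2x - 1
(A) x = 0: LHS = |2·0 - 2| = |-2| = 2, RHS = 0 + 1 = 1; 2 < 1 — FAILS
(B) x = 1: LHS = 2·1² - 3·1 + 2 = 1, RHS = 2·1 - 1 = 1; 1 ≠ 1 — FAILS

Answer: Both A and B are false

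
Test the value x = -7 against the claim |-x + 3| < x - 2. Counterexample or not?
Substitute x = -7 into the relation:
x = -7: LHS = |-(-7) + 3| = |10| = 10, RHS = (-7) - 2 = -9; 10 < -9 — FAILS

Since the claim fails at x = -7, this value is a counterexample.

Answer: Yes, x = -7 is a counterexample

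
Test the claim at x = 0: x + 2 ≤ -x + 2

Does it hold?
x = 0: LHS = 0 + 2 = 2, RHS = -0 + 2 = 2; 2 ≤ 2 — holds

The relation is satisfied at x = 0.

Answer: Yes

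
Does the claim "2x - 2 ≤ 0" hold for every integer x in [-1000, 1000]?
The claim fails at x = 2:
x = 2: LHS = 2·2 - 2 = 2; 2 ≤ 0 — FAILS

Because a single integer refutes it, the statement is false.

Answer: False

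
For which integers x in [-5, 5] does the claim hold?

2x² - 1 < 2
Holds for: {-1, 0, 1}
Fails for: {-5, -4, -3, -2, 2, 3, 4, 5}

Answer: {-1, 0, 1}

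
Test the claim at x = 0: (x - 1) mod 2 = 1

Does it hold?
x = 0: LHS = (0 - 1) mod 2 = (-1) mod 2 = 1; 1 = 1 — holds

The relation is satisfied at x = 0.

Answer: Yes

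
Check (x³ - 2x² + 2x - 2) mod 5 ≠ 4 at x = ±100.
x = 100: LHS = (100³ - 2·100² + 2·100 - 2) mod 5 = 980198 mod 5 = 3; 3 ≠ 4 — holds
x = -100: LHS = ((-100)³ - 2·(-100)² + 2·(-100) - 2) mod 5 = (-1020202) mod 5 = 3; 3 ≠ 4 — holds

Answer: Yes, holds for both x = 100 and x = -100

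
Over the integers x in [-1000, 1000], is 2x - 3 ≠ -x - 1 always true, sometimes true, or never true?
Track d = LHS − RHS over the integers in [-1000, 1000]. Equality would need d = 0, but d changes sign only between consecutive integers, jumping over 0:
x = 0: LHS = 2·0 - 3 = -3, RHS = -0 - 1 = -1; -3 ≠ -1 — holds  (d = -2)
x = 1: LHS = 2·1 - 3 = -1, RHS = -1 - 1 = -2; -1 ≠ -2 — holds  (d = 1)
Away from these crossings d keeps a constant sign, and checking every integer in [-1000, 1000] confirms d ≠ 0 throughout. Hence the two sides are never equal, so the relation holds for every integer in [-1000, 1000].

No counterexample exists.

Answer: Always true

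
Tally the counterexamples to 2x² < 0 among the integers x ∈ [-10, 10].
Counterexamples in [-10, 10]: {-10, -9, -8, -7, -6, -5, -4, -3, -2, -1, 0, 1, 2, 3, 4, 5, 6, 7, 8, 9, 10}.

Counting them gives 21 values.

Answer: 21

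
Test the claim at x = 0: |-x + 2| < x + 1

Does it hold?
x = 0: LHS = |-0 + 2| = |2| = 2, RHS = 0 + 1 = 1; 2 < 1 — FAILS

The relation fails at x = 0, so x = 0 is a counterexample.

Answer: No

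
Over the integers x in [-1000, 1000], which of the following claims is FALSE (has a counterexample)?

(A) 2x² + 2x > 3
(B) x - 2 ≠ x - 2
(A) x = 0: LHS = 2·0² + 2·0 = 0; 0 > 3 — FAILS
(B) x = 0: LHS = 0 - 2 = -2, RHS = 0 - 2 = -2; -2 ≠ -2 — FAILS

Answer: Both A and B are false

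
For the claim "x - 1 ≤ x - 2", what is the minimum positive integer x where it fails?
Testing positive integers:
x = 1: LHS = 1 - 1 = 0, RHS = 1 - 2 = -1; 0 ≤ -1 — FAILS  ← smallest positive counterexample

Answer: x = 1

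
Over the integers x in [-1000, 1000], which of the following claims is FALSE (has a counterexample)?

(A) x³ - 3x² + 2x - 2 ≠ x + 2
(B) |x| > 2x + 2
(A) Track d = LHS − RHS over the integers in [-1000, 1000]. Equality would need d = 0, but d changes sign only between consecutive integers, jumping over 0:
x = 3: LHS = 3³ - 3·3² + 2·3 - 2 = 4, RHS = 3 + 2 = 5; 4 ≠ 5 — holds  (d = -1)
x = 4: LHS = 4³ - 3·4² + 2·4 - 2 = 22, RHS = 4 + 2 = 6; 22 ≠ 6 — holds  (d = 16)
Away from these crossings d keeps a constant sign, and checking every integer in [-1000, 1000] confirms d ≠ 0 throughout. Hence the two sides are never equal, so the relation holds for every integer in [-1000, 1000].

(B) x = 0: LHS = |0| = 0, RHS = 2·0 + 2 = 2; 0 > 2 — FAILS

Only (B) has a counterexample.

Answer: B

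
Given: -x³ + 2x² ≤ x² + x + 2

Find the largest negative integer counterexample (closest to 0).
Testing negative integers from -1 downward:
x = -1: LHS = -(-1)³ + 2·(-1)² = 3, RHS = (-1)² + (-1) + 2 = 2; 3 ≤ 2 — FAILS  ← closest negative counterexample to 0

Answer: x = -1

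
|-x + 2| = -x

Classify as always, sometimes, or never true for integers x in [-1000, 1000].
Over all integers in [-1000, 1000], LHS − RHS is always positive; it is smallest at x = 0, where it equals 2:
x = 0: LHS = |-0 + 2| = |2| = 2, RHS = -0 = 0; 2 = 0 — FAILS
At the ends of the range:
x = -1000: LHS = |-(-1000) + 2| = |1002| = 1002, RHS = -(-1000) = 1000; 1002 = 1000 — FAILS
x = 1000: LHS = |-1000 + 2| = |-998| = 998; 998 = -1000 — FAILS
Hence LHS − RHS is never 0, i.e. the two sides are never equal, so the claimed relation (=) fails for every integer in [-1000, 1000].

No integer in the range satisfies it.

Answer: Never true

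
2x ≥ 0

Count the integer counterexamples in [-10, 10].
Counterexamples in [-10, 10]: {-10, -9, -8, -7, -6, -5, -4, -3, -2, -1}.

Counting them gives 10 values.

Answer: 10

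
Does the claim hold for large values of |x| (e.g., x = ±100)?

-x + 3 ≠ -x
x = 100: LHS = -100 + 3 = -97; -97 ≠ -100 — holds
x = -100: LHS = -(-100) + 3 = 103, RHS = -(-100) = 100; 103 ≠ 100 — holds

Answer: Yes, holds for both x = 100 and x = -100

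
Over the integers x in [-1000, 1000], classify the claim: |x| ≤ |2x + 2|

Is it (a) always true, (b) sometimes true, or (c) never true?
Holds at x = 0: LHS = |0| = 0, RHS = |2·0 + 2| = |2| = 2; 0 ≤ 2 — holds
Fails at x = -1: LHS = |-1| = 1, RHS = |2·(-1) + 2| = |0| = 0; 1 ≤ 0 — FAILS
It is satisfied by some integers in the range but not all.

Answer: Sometimes true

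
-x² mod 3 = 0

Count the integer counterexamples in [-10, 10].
Counterexamples in [-10, 10]: {-10, -8, -7, -5, -4, -2, -1, 1, 2, 4, 5, 7, 8, 10}.

Counting them gives 14 values.

Answer: 14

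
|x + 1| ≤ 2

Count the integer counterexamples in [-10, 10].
Counterexamples in [-10, 10]: {-10, -9, -8, -7, -6, -5, -4, 2, 3, 4, 5, 6, 7, 8, 9, 10}.

Counting them gives 16 values.

Answer: 16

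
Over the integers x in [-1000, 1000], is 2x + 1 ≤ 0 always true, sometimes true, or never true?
Holds at x = -1: LHS = 2·(-1) + 1 = -1; -1 ≤ 0 — holds
Fails at x = 0: LHS = 2·0 + 1 = 1; 1 ≤ 0 — FAILS
It is satisfied by some integers in the range but not all.

Answer: Sometimes true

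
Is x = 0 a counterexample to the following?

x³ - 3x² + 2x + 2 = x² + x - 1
Substitute x = 0 into the relation:
x = 0: LHS = 0³ - 3·0² + 2·0 + 2 = 2, RHS = 0² + 0 - 1 = -1; 2 = -1 — FAILS

Since the claim fails at x = 0, this value is a counterexample.

Answer: Yes, x = 0 is a counterexample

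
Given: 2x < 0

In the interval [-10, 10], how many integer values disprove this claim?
Counterexamples in [-10, 10]: {0, 1, 2, 3, 4, 5, 6, 7, 8, 9, 10}.

Counting them gives 11 values.

Answer: 11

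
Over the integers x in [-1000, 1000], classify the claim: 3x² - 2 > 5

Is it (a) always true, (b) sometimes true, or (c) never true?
Holds at x = 2: LHS = 3·2² - 2 = 10; 10 > 5 — holds
Fails at x = 0: LHS = 3·0² - 2 = -2; -2 > 5 — FAILS
It is satisfied by some integers in the range but not all.

Answer: Sometimes true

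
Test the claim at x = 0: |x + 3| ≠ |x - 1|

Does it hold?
x = 0: LHS = |0 + 3| = |3| = 3, RHS = |0 - 1| = |-1| = 1; 3 ≠ 1 — holds

The relation is satisfied at x = 0.

Answer: Yes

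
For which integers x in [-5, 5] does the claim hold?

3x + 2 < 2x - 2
Holds for: {-5}
Fails for: {-4, -3, -2, -1, 0, 1, 2, 3, 4, 5}

Answer: {-5}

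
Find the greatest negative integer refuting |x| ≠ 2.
Testing negative integers from -1 downward:
x = -1: LHS = |-1| = 1; 1 ≠ 2 — holds
x = -2: LHS = |-2| = 2; 2 ≠ 2 — FAILS  ← closest negative counterexample to 0

Answer: x = -2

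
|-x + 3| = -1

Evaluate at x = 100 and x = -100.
x = 100: LHS = |-100 + 3| = |-97| = 97; 97 = -1 — FAILS
x = -100: LHS = |-(-100) + 3| = |103| = 103; 103 = -1 — FAILS

Answer: No, fails for both x = 100 and x = -100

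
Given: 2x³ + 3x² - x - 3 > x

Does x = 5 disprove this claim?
Substitute x = 5 into the relation:
x = 5: LHS = 2·5³ + 3·5² - 5 - 3 = 317; 317 > 5 — holds

The claim holds here, so x = 5 is not a counterexample. (A counterexample exists elsewhere, e.g. x = 0.)

Answer: No, x = 5 is not a counterexample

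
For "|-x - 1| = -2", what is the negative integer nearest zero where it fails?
Testing negative integers from -1 downward:
x = -1: LHS = |-(-1) - 1| = |0| = 0; 0 = -2 — FAILS  ← closest negative counterexample to 0

Answer: x = -1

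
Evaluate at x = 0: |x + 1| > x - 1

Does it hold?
x = 0: LHS = |0 + 1| = |1| = 1, RHS = 0 - 1 = -1; 1 > -1 — holds

The relation is satisfied at x = 0.

Answer: Yes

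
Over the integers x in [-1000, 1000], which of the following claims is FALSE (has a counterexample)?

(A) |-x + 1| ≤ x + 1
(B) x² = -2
(A) x = -1: LHS = |-(-1) + 1| = |2| = 2, RHS = (-1) + 1 = 0; 2 ≤ 0 — FAILS
(B) x = 0: LHS = 0² = 0; 0 = -2 — FAILS

Answer: Both A and B are false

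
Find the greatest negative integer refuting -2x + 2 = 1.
Testing negative integers from -1 downward:
x = -1: LHS = -2·(-1) + 2 = 4; 4 = 1 — FAILS  ← closest negative counterexample to 0

Answer: x = -1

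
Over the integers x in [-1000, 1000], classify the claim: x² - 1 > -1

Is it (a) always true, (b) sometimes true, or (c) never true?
Holds at x = 1: LHS = 1² - 1 = 0; 0 > -1 — holds
Fails at x = 0: LHS = 0² - 1 = -1; -1 > -1 — FAILS
It is satisfied by some integers in the range but not all.

Answer: Sometimes true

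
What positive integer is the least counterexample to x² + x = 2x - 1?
Testing positive integers:
x = 1: LHS = 1² + 1 = 2, RHS = 2·1 - 1 = 1; 2 = 1 — FAILS  ← smallest positive counterexample

Answer: x = 1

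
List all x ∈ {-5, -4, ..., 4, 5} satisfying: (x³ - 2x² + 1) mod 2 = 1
Holds for: {-4, -2, 0, 2, 4}
Fails for: {-5, -3, -1, 1, 3, 5}

Answer: {-4, -2, 0, 2, 4}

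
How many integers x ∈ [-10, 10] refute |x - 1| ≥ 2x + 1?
Counterexamples in [-10, 10]: {1, 2, 3, 4, 5, 6, 7, 8, 9, 10}.

Counting them gives 10 values.

Answer: 10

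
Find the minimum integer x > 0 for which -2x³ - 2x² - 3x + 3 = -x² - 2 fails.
Testing positive integers:
x = 1: LHS = -2·1³ - 2·1² - 3·1 + 3 = -4, RHS = -1² - 2 = -3; -4 = -3 — FAILS  ← smallest positive counterexample

Answer: x = 1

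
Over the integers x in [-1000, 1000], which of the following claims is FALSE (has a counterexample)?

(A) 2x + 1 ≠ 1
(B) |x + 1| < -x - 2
(A) x = 0: LHS = 2·0 + 1 = 1; 1 ≠ 1 — FAILS
(B) x = 0: LHS = |0 + 1| = |1| = 1, RHS = -0 - 2 = -2; 1 < -2 — FAILS

Answer: Both A and B are false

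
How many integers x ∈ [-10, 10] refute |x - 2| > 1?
Counterexamples in [-10, 10]: {1, 2, 3}.

Counting them gives 3 values.

Answer: 3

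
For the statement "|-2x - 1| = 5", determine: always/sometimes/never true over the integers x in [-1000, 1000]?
Holds at x = 2: LHS = |-2·2 - 1| = |-5| = 5; 5 = 5 — holds
Fails at x = 0: LHS = |-2·0 - 1| = |-1| = 1; 1 = 5 — FAILS
It is satisfied by some integers in the range but not all.

Answer: Sometimes true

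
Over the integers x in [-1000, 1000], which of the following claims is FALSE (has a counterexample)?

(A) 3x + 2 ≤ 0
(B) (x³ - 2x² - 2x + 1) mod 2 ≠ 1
(A) x = 0: LHS = 3·0 + 2 = 2; 2 ≤ 0 — FAILS
(B) x = 0: LHS = (0³ - 2·0² - 2·0 + 1) mod 2 = 1 mod 2 = 1; 1 ≠ 1 — FAILS

Answer: Both A and B are false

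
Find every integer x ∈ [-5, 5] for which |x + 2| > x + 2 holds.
Holds for: {-5, -4, -3}
Fails for: {-2, -1, 0, 1, 2, 3, 4, 5}

Answer: {-5, -4, -3}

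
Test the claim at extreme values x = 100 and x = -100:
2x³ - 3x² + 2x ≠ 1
x = 100: LHS = 2·100³ - 3·100² + 2·100 = 1970200; 1970200 ≠ 1 — holds
x = -100: LHS = 2·(-100)³ - 3·(-100)² + 2·(-100) = -2030200; -2030200 ≠ 1 — holds

Answer: Yes, holds for both x = 100 and x = -100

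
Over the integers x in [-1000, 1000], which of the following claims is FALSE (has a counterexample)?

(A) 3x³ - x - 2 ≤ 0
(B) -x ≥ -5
(A) x = 2: LHS = 3·2³ - 2 - 2 = 20; 20 ≤ 0 — FAILS
(B) x = 6: -6 ≥ -5 — FAILS

Answer: Both A and B are false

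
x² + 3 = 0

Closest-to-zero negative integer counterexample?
Testing negative integers from -1 downward:
x = -1: LHS = (-1)² + 3 = 4; 4 = 0 — FAILS  ← closest negative counterexample to 0

Answer: x = -1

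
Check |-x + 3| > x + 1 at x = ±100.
x = 100: LHS = |-100 + 3| = |-97| = 97, RHS = 100 + 1 = 101; 97 > 101 — FAILS
x = -100: LHS = |-(-100) + 3| = |103| = 103, RHS = (-100) + 1 = -99; 103 > -99 — holds

Answer: Partially: fails for x = 100, holds for x = -100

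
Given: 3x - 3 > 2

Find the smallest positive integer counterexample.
Testing positive integers:
x = 1: LHS = 3·1 - 3 = 0; 0 > 2 — FAILS  ← smallest positive counterexample

Answer: x = 1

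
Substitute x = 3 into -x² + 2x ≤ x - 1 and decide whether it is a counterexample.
Substitute x = 3 into the relation:
x = 3: LHS = -3² + 2·3 = -3, RHS = 3 - 1 = 2; -3 ≤ 2 — holds

The claim holds here, so x = 3 is not a counterexample. (A counterexample exists elsewhere, e.g. x = 0.)

Answer: No, x = 3 is not a counterexample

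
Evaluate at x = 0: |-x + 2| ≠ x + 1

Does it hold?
x = 0: LHS = |-0 + 2| = |2| = 2, RHS = 0 + 1 = 1; 2 ≠ 1 — holds

The relation is satisfied at x = 0.

Answer: Yes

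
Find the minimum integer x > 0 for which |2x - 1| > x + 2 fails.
Testing positive integers:
x = 1: LHS = |2·1 - 1| = |1| = 1, RHS = 1 + 2 = 3; 1 > 3 — FAILS  ← smallest positive counterexample

Answer: x = 1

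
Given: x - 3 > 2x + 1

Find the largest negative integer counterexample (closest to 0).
Testing negative integers from -1 downward:
x = -1: LHS = (-1) - 3 = -4, RHS = 2·(-1) + 1 = -1; -4 > -1 — FAILS  ← closest negative counterexample to 0

Answer: x = -1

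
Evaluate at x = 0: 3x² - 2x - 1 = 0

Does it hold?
x = 0: LHS = 3·0² - 2·0 - 1 = -1; -1 = 0 — FAILS

The relation fails at x = 0, so x = 0 is a counterexample.

Answer: No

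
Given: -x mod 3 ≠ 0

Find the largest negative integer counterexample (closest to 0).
Testing negative integers from -1 downward:
x = -1: LHS = (-(-1)) mod 3 = 1 mod 3 = 1; 1 ≠ 0 — holds
x = -2: LHS = (-(-2)) mod 3 = 2 mod 3 = 2; 2 ≠ 0 — holds
x = -3: LHS = (-(-3)) mod 3 = 3 mod 3 = 0; 0 ≠ 0 — FAILS  ← closest negative counterexample to 0

Answer: x = -3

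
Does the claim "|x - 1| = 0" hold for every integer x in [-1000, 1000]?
The claim fails at x = 0:
x = 0: LHS = |0 - 1| = |-1| = 1; 1 = 0 — FAILS

Because a single integer refutes it, the statement is false.

Answer: False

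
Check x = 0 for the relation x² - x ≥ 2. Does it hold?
x = 0: LHS = 0² - 0 = 0; 0 ≥ 2 — FAILS

The relation fails at x = 0, so x = 0 is a counterexample.

Answer: No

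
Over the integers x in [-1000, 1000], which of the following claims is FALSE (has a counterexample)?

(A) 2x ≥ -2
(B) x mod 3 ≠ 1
(A) x = -2: LHS = 2·(-2) = -4; -4 ≥ -2 — FAILS
(B) x = 1: LHS = 1 mod 3 = 1; 1 ≠ 1 — FAILS

Answer: Both A and B are false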